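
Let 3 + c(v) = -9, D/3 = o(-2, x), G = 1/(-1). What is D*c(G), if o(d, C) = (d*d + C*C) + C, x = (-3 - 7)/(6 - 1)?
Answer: -216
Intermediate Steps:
x = -2 (x = -10/5 = -10*1/5 = -2)
o(d, C) = C + C**2 + d**2 (o(d, C) = (d**2 + C**2) + C = (C**2 + d**2) + C = C + C**2 + d**2)
G = -1
D = 18 (D = 3*(-2 + (-2)**2 + (-2)**2) = 3*(-2 + 4 + 4) = 3*6 = 18)
c(v) = -12 (c(v) = -3 - 9 = -12)
D*c(G) = 18*(-12) = -216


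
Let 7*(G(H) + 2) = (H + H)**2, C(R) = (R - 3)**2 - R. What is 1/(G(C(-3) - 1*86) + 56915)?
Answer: 7/407227 ≈ 1.7189e-5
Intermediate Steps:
C(R) = (-3 + R)**2 - R
G(H) = -2 + 4*H**2/7 (G(H) = -2 + (H + H)**2/7 = -2 + (2*H)**2/7 = -2 + (4*H**2)/7 = -2 + 4*H**2/7)
1/(G(C(-3) - 1*86) + 56915) = 1/((-2 + 4*(((-3 - 3)**2 - 1*(-3)) - 1*86)**2/7) + 56915) = 1/((-2 + 4*(((-6)**2 + 3) - 86)**2/7) + 56915) = 1/((-2 + 4*((36 + 3) - 86)**2/7) + 56915) = 1/((-2 + 4*(39 - 86)**2/7) + 56915) = 1/((-2 + (4/7)*(-47)**2) + 56915) = 1/((-2 + (4/7)*2209) + 56915) = 1/((-2 + 8836/7) + 56915) = 1/(8822/7 + 56915) = 1/(407227/7) = 7/407227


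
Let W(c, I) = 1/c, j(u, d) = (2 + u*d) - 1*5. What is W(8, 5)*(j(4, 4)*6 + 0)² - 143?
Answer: 1235/2 ≈ 617.50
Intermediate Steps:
j(u, d) = -3 + d*u (j(u, d) = (2 + d*u) - 5 = -3 + d*u)
W(8, 5)*(j(4, 4)*6 + 0)² - 143 = ((-3 + 4*4)*6 + 0)²/8 - 143 = ((-3 + 16)*6 + 0)²/8 - 143 = (13*6 + 0)²/8 - 143 = (78 + 0)²/8 - 143 = (⅛)*78² - 143 = (⅛)*6084 - 143 = 1521/2 - 143 = 1235/2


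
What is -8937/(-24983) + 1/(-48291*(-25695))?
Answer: 11089362483548/30999836891835 ≈ 0.35772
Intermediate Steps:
-8937/(-24983) + 1/(-48291*(-25695)) = -8937*(-1/24983) - 1/48291*(-1/25695) = 8937/24983 + 1/1240837245 = 11089362483548/30999836891835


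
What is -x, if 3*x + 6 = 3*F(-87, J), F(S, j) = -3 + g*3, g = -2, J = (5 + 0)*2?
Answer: 11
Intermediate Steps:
J = 10 (J = 5*2 = 10)
F(S, j) = -9 (F(S, j) = -3 - 2*3 = -3 - 6 = -9)
x = -11 (x = -2 + (3*(-9))/3 = -2 + (⅓)*(-27) = -2 - 9 = -11)
-x = -1*(-11) = 11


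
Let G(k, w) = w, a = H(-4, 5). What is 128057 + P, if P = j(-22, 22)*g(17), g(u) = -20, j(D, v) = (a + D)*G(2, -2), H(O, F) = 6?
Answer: 127417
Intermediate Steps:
a = 6
j(D, v) = -12 - 2*D (j(D, v) = (6 + D)*(-2) = -12 - 2*D)
P = -640 (P = (-12 - 2*(-22))*(-20) = (-12 + 44)*(-20) = 32*(-20) = -640)
128057 + P = 128057 - 640 = 127417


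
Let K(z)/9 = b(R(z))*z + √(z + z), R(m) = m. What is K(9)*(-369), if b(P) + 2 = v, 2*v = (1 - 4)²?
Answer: -149445/2 - 9963*√2 ≈ -88812.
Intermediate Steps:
v = 9/2 (v = (1 - 4)²/2 = (½)*(-3)² = (½)*9 = 9/2 ≈ 4.5000)
b(P) = 5/2 (b(P) = -2 + 9/2 = 5/2)
K(z) = 45*z/2 + 9*√2*√z (K(z) = 9*(5*z/2 + √(z + z)) = 9*(5*z/2 + √(2*z)) = 9*(5*z/2 + √2*√z) = 45*z/2 + 9*√2*√z)
K(9)*(-369) = ((45/2)*9 + 9*√2*√9)*(-369) = (405/2 + 9*√2*3)*(-369) = (405/2 + 27*√2)*(-369) = -149445/2 - 9963*√2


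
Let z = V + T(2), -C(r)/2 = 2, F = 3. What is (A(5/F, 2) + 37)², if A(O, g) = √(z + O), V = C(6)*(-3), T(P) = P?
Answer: (111 + √141)²/9 ≈ 1677.6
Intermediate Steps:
C(r) = -4 (C(r) = -2*2 = -4)
V = 12 (V = -4*(-3) = 12)
z = 14 (z = 12 + 2 = 14)
A(O, g) = √(14 + O)
(A(5/F, 2) + 37)² = (√(14 + 5/3) + 37)² = (√(47/3) + 37)² = (√141/3 + 37)² = (37 + √141/3)²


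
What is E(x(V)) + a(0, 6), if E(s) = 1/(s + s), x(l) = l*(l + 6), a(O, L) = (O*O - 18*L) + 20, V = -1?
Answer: -881/10 ≈ -88.100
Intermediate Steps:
a(O, L) = 20 + O² - 18*L (a(O, L) = (O² - 18*L) + 20 = 20 + O² - 18*L)
x(l) = l*(6 + l)
E(s) = 1/(2*s)
E(x(V)) + a(0, 6) = 1/(2*((-(6 - 1)))) + (20 + 0² - 18*6) = 1/(2*((-1*5))) + (20 + 0 - 108) = (½)/(-5) - 88 = (½)*(-⅕) - 88 = -⅒ - 88 = -881/10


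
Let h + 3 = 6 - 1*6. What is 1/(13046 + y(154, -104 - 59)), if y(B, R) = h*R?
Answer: 1/13535 ≈ 7.3883e-5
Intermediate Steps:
h = -3 (h = -3 + (6 - 1*6) = -3 + (6 - 6) = -3 + 0 = -3)
y(B, R) = -3*R
1/(13046 + y(154, -104 - 59)) = 1/(13046 - 3*(-104 - 59)) = 1/(13046 - 3*(-163)) = 1/(13046 + 489) = 1/13535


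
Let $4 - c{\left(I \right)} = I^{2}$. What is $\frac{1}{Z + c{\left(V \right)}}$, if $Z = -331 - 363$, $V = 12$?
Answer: $- \frac{1}{834} \approx -0.001199$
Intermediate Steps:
$c{\left(I \right)} = 4 - I^{2}$
$Z = -694$
$\frac{1}{Z + c{\left(V \right)}} = \frac{1}{-694 + \left(4 - 12^{2}\right)} = \frac{1}{-694 + \left(4 - 144\right)} = \frac{1}{-694 - 140} = \frac{1}{-834} = - \frac{1}{834}$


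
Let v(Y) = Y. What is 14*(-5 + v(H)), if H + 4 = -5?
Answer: -196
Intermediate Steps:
H = -9 (H = -4 - 5 = -9)
14*(-5 + v(H)) = 14*(-5 - 9) = 14*(-14) = -196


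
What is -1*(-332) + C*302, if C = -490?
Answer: -147648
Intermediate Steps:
-1*(-332) + C*302 = -1*(-332) - 490*302 = 332 - 147980 = -147648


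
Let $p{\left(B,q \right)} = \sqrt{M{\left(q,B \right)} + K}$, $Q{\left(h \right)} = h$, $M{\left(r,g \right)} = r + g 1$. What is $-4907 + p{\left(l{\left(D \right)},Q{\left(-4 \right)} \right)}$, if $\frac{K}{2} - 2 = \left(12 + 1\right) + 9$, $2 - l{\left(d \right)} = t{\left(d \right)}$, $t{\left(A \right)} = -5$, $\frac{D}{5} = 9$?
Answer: $-4907 + \sqrt{51} \approx -4899.9$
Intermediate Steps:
$D = 45$ ($D = 5 \cdot 9 = 45$)
$M{\left(r,g \right)} = g + r$ ($M{\left(r,g \right)} = r + g = g + r$)
$l{\left(d \right)} = 7$ ($l{\left(d \right)} = 2 - -5 = 2 + 5 = 7$)
$K = 48$ ($K = 4 + 2 \left(\left(12 + 1\right) + 9\right) = 4 + 2 \left(13 + 9\right) = 4 + 2 \cdot 22 = 4 + 44 = 48$)
$p{\left(B,q \right)} = \sqrt{48 + B + q}$ ($p{\left(B,q \right)} = \sqrt{\left(B + q\right) + 48} = \sqrt{48 + B + q}$)
$-4907 + p{\left(l{\left(D \right)},Q{\left(-4 \right)} \right)} = -4907 + \sqrt{48 + 7 - 4} = -4907 + \sqrt{51}$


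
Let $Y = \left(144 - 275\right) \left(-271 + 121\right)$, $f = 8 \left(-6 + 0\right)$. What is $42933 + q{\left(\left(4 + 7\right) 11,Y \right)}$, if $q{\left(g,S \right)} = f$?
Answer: $42885$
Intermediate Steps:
$f = -48$ ($f = 8 \left(-6\right) = -48$)
$Y = 19650$ ($Y = \left(-131\right) \left(-150\right) = 19650$)
$q{\left(g,S \right)} = -48$
$42933 + q{\left(\left(4 + 7\right) 11,Y \right)} = 42933 - 48 = 42885$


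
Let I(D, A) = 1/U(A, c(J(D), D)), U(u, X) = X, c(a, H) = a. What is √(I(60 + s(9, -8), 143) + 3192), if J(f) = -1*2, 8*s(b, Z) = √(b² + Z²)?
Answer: √12766/2 ≈ 56.493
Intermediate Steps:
s(b, Z) = √(Z² + b²)/8 (s(b, Z) = √(b² + Z²)/8 = √(Z² + b²)/8)
J(f) = -2
I(D, A) = -½ (I(D, A) = 1/(-2) = -½)
√(I(60 + s(9, -8), 143) + 3192) = √(-½ + 3192) = √(6383/2) = √12766/2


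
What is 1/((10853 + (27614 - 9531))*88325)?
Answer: 1/2555772200 ≈ 3.9127e-10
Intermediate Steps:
1/((10853 + (27614 - 9531))*88325) = (1/88325)/(10853 + 18083) = (1/88325)/28936 = (1/28936)*(1/88325) = 1/2555772200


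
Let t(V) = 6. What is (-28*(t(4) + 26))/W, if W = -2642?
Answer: 448/1321 ≈ 0.33914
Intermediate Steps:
(-28*(t(4) + 26))/W = -28*(6 + 26)/(-2642) = -28*32*(-1/2642) = -896*(-1/2642) = 448/1321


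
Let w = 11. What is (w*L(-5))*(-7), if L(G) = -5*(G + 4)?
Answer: -385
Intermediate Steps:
L(G) = -20 - 5*G (L(G) = -5*(4 + G) = -20 - 5*G)
(w*L(-5))*(-7) = (11*(-20 - 5*(-5)))*(-7) = (11*(-20 + 25))*(-7) = (11*5)*(-7) = 55*(-7) = -385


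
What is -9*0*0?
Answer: 0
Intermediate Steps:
-9*0*0 = -3*0*0 = 0*0 = 0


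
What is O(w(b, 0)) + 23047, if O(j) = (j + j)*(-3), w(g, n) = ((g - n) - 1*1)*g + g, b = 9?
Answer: 22561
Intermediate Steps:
w(g, n) = g + g*(-1 + g - n) (w(g, n) = ((g - n) - 1)*g + g = (-1 + g - n)*g + g = g*(-1 + g - n) + g = g + g*(-1 + g - n))
O(j) = -6*j (O(j) = (2*j)*(-3) = -6*j)
O(w(b, 0)) + 23047 = -54*(9 - 1*0) + 23047 = -54*(9 + 0) + 23047 = -54*9 + 23047 = -6*81 + 23047 = -486 + 23047 = 22561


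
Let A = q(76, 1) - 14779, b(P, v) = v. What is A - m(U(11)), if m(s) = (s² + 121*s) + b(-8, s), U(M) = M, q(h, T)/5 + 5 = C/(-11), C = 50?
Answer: -179187/11 ≈ -16290.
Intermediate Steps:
q(h, T) = -525/11 (q(h, T) = -25 + 5*(50/(-11)) = -25 + 5*(50*(-1/11)) = -25 + 5*(-50/11) = -25 - 250/11 = -525/11)
A = -163094/11 (A = -525/11 - 14779 = -163094/11 ≈ -14827.)
m(s) = s² + 122*s (m(s) = (s² + 121*s) + s = s² + 122*s)
A - m(U(11)) = -163094/11 - 11*(122 + 11) = -163094/11 - 11*133 = -163094/11 - 1*1463 = -163094/11 - 1463 = -179187/11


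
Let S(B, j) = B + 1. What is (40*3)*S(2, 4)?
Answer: 360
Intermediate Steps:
S(B, j) = 1 + B
(40*3)*S(2, 4) = (40*3)*(1 + 2) = 120*3 = 360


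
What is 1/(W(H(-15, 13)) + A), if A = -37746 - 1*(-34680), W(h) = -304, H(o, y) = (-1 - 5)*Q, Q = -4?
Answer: -1/3370 ≈ -0.00029674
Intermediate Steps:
H(o, y) = 24 (H(o, y) = (-1 - 5)*(-4) = -6*(-4) = 24)
A = -3066 (A = -37746 + 34680 = -3066)
1/(W(H(-15, 13)) + A) = 1/(-304 - 3066) = 1/(-3370) = -1/3370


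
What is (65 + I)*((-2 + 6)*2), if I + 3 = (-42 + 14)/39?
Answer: 19120/39 ≈ 490.26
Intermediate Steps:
I = -145/39 (I = -3 + (-42 + 14)/39 = -3 - 28*1/39 = -3 - 28/39 = -145/39 ≈ -3.7179)
(65 + I)*((-2 + 6)*2) = (65 - 145/39)*((-2 + 6)*2) = 2390*(4*2)/39 = (2390/39)*8 = 19120/39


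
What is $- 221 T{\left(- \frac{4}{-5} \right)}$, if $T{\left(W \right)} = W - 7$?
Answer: $\frac{6851}{5} \approx 1370.2$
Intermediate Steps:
$T{\left(W \right)} = -7 + W$
$- 221 T{\left(- \frac{4}{-5} \right)} = - 221 \left(-7 - \frac{4}{-5}\right) = - 221 \left(-7 - - \frac{4}{5}\right) = - 221 \left(-7 + \frac{4}{5}\right) = \left(-221\right) \left(- \frac{31}{5}\right) = \frac{6851}{5}$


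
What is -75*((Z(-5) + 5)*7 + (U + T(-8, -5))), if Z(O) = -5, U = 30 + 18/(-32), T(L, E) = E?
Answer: -29325/16 ≈ -1832.8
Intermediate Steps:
U = 471/16 (U = 30 + 18*(-1/32) = 30 - 9/16 = 471/16 ≈ 29.438)
-75*((Z(-5) + 5)*7 + (U + T(-8, -5))) = -75*((-5 + 5)*7 + (471/16 - 5)) = -75*(0*7 + 391/16) = -75*(0 + 391/16) = -75*391/16 = -29325/16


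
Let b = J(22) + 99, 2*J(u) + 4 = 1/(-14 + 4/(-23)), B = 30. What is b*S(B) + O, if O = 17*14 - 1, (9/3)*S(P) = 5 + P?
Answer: 2676307/1956 ≈ 1368.3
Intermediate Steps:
S(P) = 5/3 + P/3 (S(P) = (5 + P)/3 = 5/3 + P/3)
J(u) = -1327/652 (J(u) = -2 + 1/(2*(-14 + 4/(-23))) = -2 + 1/(2*(-14 + 4*(-1/23))) = -2 + 1/(2*(-14 - 4/23)) = -2 + 1/(2*(-326/23)) = -2 + (1/2)*(-23/326) = -2 - 23/652 = -1327/652)
b = 63221/652 (b = -1327/652 + 99 = 63221/652 ≈ 96.965)
O = 237 (O = 238 - 1 = 237)
b*S(B) + O = 63221*(5/3 + (1/3)*30)/652 + 237 = 63221*(5/3 + 10)/652 + 237 = (63221/652)*(35/3) + 237 = 2212735/1956 + 237 = 2676307/1956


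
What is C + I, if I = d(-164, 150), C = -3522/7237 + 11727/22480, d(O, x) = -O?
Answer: 26686486379/162687760 ≈ 164.03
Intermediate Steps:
C = 5693739/162687760 (C = -3522*1/7237 + 11727*(1/22480) = -3522/7237 + 11727/22480 = 5693739/162687760 ≈ 0.034998)
I = 164 (I = -1*(-164) = 164)
C + I = 5693739/162687760 + 164 = 26686486379/162687760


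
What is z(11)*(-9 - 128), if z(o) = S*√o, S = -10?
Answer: 1370*√11 ≈ 4543.8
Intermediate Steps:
z(o) = -10*√o
z(11)*(-9 - 128) = (-10*√11)*(-9 - 128) = -10*√11*(-137) = 1370*√11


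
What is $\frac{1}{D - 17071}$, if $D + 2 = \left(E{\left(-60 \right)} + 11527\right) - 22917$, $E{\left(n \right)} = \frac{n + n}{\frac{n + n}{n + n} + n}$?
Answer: $- \frac{59}{1679197} \approx -3.5136 \cdot 10^{-5}$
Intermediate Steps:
$E{\left(n \right)} = \frac{2 n}{1 + n}$ ($E{\left(n \right)} = \frac{2 n}{\frac{2 n}{2 n} + n} = \frac{2 n}{2 n \frac{1}{2 n} + n} = \frac{2 n}{1 + n}$)
$D = - \frac{672008}{59}$ ($D = -2 - \left(11390 + \frac{120}{1 - 60}\right) = -2 - \left(11390 - \frac{120}{59}\right) = -2 + \left(\left(\frac{120}{59} + 11527\right) - 22917\right) = -2 + \left(\frac{680213}{59} - 22917\right) = -2 - \frac{671890}{59} = - \frac{672008}{59} \approx -11390.0$)
$\frac{1}{D - 17071} = \frac{1}{- \frac{672008}{59} - 17071} = \frac{1}{- \frac{1679197}{59}} = - \frac{59}{1679197}$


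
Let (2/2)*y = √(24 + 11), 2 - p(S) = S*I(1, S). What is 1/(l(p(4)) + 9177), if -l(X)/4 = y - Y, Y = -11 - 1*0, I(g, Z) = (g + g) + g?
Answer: 9133/83411129 + 4*√35/83411129 ≈ 0.00010978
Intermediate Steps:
I(g, Z) = 3*g (I(g, Z) = 2*g + g = 3*g)
p(S) = 2 - 3*S (p(S) = 2 - S*3*1 = 2 - S*3 = 2 - 3*S)
y = √35 (y = √(24 + 11) = √35 ≈ 5.9161)
Y = -11 (Y = -11 + 0 = -11)
l(X) = -44 - 4*√35 (l(X) = -4*(√35 - 1*(-11)) = -4*(√35 + 11) = -4*(11 + √35) = -44 - 4*√35)
1/(l(p(4)) + 9177) = 1/((-44 - 4*√35) + 9177) = 1/(9133 - 4*√35)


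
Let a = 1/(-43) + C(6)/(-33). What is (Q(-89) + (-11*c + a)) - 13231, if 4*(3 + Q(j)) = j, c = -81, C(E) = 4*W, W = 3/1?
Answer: -23395785/1892 ≈ -12366.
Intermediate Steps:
W = 3 (W = 3*1 = 3)
C(E) = 12 (C(E) = 4*3 = 12)
Q(j) = -3 + j/4
a = -183/473 (a = 1/(-43) + 12/(-33) = 1*(-1/43) + 12*(-1/33) = -1/43 - 4/11 = -183/473 ≈ -0.38689)
(Q(-89) + (-11*c + a)) - 13231 = ((-3 + (1/4)*(-89)) + (-11*(-81) - 183/473)) - 13231 = ((-3 - 89/4) + (891 - 183/473)) - 13231 = (-101/4 + 421260/473) - 13231 = 1637267/1892 - 13231 = -23395785/1892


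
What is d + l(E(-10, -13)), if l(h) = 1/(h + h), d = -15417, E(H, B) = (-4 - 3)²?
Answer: -1510865/98 ≈ -15417.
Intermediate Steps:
E(H, B) = 49 (E(H, B) = (-7)² = 49)
l(h) = 1/(2*h)
d + l(E(-10, -13)) = -15417 + (½)/49 = -15417 + (½)*(1/49) = -15417 + 1/98 = -1510865/98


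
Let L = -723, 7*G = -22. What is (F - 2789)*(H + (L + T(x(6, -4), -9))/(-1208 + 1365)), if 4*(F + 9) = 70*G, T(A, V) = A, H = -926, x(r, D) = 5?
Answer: 416823300/157 ≈ 2.6549e+6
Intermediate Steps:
G = -22/7 (G = (⅐)*(-22) = -22/7 ≈ -3.1429)
F = -64 (F = -9 + (70*(-22/7))/4 = -9 + (¼)*(-220) = -9 - 55 = -64)
(F - 2789)*(H + (L + T(x(6, -4), -9))/(-1208 + 1365)) = (-64 - 2789)*(-926 + (-723 + 5)/(-1208 + 1365)) = -2853*(-926 - 718/157) = -2853*(-146100/157) = 416823300/157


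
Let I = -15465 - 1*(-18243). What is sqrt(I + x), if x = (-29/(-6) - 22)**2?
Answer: sqrt(110617)/6 ≈ 55.432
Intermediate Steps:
I = 2778 (I = -15465 + 18243 = 2778)
x = 10609/36 (x = (-29*(-1/6) - 22)**2 = (29/6 - 22)**2 = (-103/6)**2 = 10609/36 ≈ 294.69)
sqrt(I + x) = sqrt(2778 + 10609/36) = sqrt(110617/36) = sqrt(110617)/6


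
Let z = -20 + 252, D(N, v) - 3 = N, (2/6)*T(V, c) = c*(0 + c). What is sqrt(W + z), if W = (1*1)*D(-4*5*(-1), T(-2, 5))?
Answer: sqrt(255) ≈ 15.969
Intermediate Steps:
T(V, c) = 3*c**2 (T(V, c) = 3*(c*(0 + c)) = 3*(c*c) = 3*c**2)
D(N, v) = 3 + N
z = 232
W = 23 (W = (1*1)*(3 - 4*5*(-1)) = 1*(3 - 20*(-1)) = 1*(3 + 20) = 1*23 = 23)
sqrt(W + z) = sqrt(23 + 232) = sqrt(255)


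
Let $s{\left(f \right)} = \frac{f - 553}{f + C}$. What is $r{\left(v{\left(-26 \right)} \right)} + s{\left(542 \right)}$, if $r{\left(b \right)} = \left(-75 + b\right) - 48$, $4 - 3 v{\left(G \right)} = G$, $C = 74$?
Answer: $- \frac{6329}{56} \approx -113.02$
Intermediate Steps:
$v{\left(G \right)} = \frac{4}{3} - \frac{G}{3}$
$s{\left(f \right)} = \frac{-553 + f}{74 + f}$ ($s{\left(f \right)} = \frac{f - 553}{f + 74} = \frac{-553 + f}{74 + f}$)
$r{\left(b \right)} = -123 + b$
$r{\left(v{\left(-26 \right)} \right)} + s{\left(542 \right)} = \left(-123 + \left(\frac{4}{3} - - \frac{26}{3}\right)\right) + \frac{-553 + 542}{74 + 542} = \left(-123 + \left(\frac{4}{3} + \frac{26}{3}\right)\right) + \frac{1}{616} \left(-11\right) = \left(-123 + 10\right) + \frac{1}{616} \left(-11\right) = -113 - \frac{1}{56} = - \frac{6329}{56}$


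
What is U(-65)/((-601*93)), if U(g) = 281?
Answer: -281/55893 ≈ -0.0050275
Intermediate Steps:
U(-65)/((-601*93)) = 281/((-601*93)) = 281/(-55893) = 281*(-1/55893) = -281/55893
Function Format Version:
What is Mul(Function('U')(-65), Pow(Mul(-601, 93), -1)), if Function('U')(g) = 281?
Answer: Rational(-281, 55893) ≈ -0.0050275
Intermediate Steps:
Mul(Function('U')(-65), Pow(Mul(-601, 93), -1)) = Mul(281, Pow(Mul(-601, 93), -1)) = Mul(281, Pow(-55893, -1)) = Mul(281, Rational(-1, 55893)) = Rational(-281, 55893)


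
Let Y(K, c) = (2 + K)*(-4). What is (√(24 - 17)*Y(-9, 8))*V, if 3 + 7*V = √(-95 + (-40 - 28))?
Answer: 4*√7*(-3 + I*√163) ≈ -31.749 + 135.11*I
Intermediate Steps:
Y(K, c) = -8 - 4*K
V = -3/7 + I*√163/7 (V = -3/7 + √(-95 + (-40 - 28))/7 = -3/7 + √(-95 - 68)/7 = -3/7 + √(-163)/7 = -3/7 + (I*√163)/7 = -3/7 + I*√163/7 ≈ -0.42857 + 1.8239*I)
(√(24 - 17)*Y(-9, 8))*V = (√(24 - 17)*(-8 - 4*(-9)))*(-3/7 + I*√163/7) = (√7*(-8 + 36))*(-3/7 + I*√163/7) = (√7*28)*(-3/7 + I*√163/7) = (28*√7)*(-3/7 + I*√163/7) = 28*√7*(-3/7 + I*√163/7)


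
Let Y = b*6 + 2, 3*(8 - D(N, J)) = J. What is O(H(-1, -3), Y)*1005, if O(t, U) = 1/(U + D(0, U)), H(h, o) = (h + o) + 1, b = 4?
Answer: 3015/76 ≈ 39.671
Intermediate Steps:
D(N, J) = 8 - J/3
Y = 26 (Y = 4*6 + 2 = 24 + 2 = 26)
H(h, o) = 1 + h + o
O(t, U) = 1/(8 + 2*U/3) (O(t, U) = 1/(U + (8 - U/3)) = 1/(8 + 2*U/3))
O(H(-1, -3), Y)*1005 = (3/(2*(12 + 26)))*1005 = ((3/2)/38)*1005 = ((3/2)*(1/38))*1005 = (3/76)*1005 = 3015/76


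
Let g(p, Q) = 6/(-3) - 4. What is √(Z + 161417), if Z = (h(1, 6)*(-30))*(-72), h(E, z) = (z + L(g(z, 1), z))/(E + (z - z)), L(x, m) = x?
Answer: √161417 ≈ 401.77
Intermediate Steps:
g(p, Q) = -6 (g(p, Q) = 6*(-⅓) - 4 = -2 - 4 = -6)
h(E, z) = (-6 + z)/E (h(E, z) = (z - 6)/(E + (z - z)) = (-6 + z)/(E + 0) = (-6 + z)/E)
Z = 0 (Z = (((-6 + 6)/1)*(-30))*(-72) = ((1*0)*(-30))*(-72) = (0*(-30))*(-72) = 0*(-72) = 0)
√(Z + 161417) = √(0 + 161417) = √161417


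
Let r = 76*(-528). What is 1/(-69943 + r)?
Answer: -1/110071 ≈ -9.0851e-6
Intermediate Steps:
r = -40128
1/(-69943 + r) = 1/(-69943 - 40128) = 1/(-110071) = -1/110071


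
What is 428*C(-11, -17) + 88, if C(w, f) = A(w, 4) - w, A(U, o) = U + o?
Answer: 1800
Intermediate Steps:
C(w, f) = 4 (C(w, f) = (w + 4) - w = (4 + w) - w = 4)
428*C(-11, -17) + 88 = 428*4 + 88 = 1712 + 88 = 1800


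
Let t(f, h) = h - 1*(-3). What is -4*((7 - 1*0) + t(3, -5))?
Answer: -20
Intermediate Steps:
t(f, h) = 3 + h (t(f, h) = h + 3 = 3 + h)
-4*((7 - 1*0) + t(3, -5)) = -4*((7 - 1*0) + (3 - 5)) = -4*((7 + 0) - 2) = -4*(7 - 2) = -4*5 = -20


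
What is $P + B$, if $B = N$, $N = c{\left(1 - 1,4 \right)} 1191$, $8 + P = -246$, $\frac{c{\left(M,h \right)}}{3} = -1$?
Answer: $-3827$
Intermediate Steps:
$c{\left(M,h \right)} = -3$ ($c{\left(M,h \right)} = 3 \left(-1\right) = -3$)
$P = -254$ ($P = -8 - 246 = -254$)
$N = -3573$ ($N = \left(-3\right) 1191 = -3573$)
$B = -3573$
$P + B = -254 - 3573 = -3827$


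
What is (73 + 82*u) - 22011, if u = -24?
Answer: -23906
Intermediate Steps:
(73 + 82*u) - 22011 = (73 + 82*(-24)) - 22011 = (73 - 1968) - 22011 = -1895 - 22011 = -23906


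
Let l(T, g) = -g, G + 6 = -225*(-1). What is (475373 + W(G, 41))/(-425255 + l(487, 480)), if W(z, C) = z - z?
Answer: -475373/425735 ≈ -1.1166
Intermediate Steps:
G = 219 (G = -6 - 225*(-1) = -6 - 45*(-5) = -6 + 225 = 219)
W(z, C) = 0
(475373 + W(G, 41))/(-425255 + l(487, 480)) = (475373 + 0)/(-425255 - 1*480) = 475373/(-425255 - 480) = 475373/(-425735) = 475373*(-1/425735) = -475373/425735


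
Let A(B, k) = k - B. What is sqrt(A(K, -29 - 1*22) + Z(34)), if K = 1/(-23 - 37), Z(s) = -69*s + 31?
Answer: I*sqrt(2129385)/30 ≈ 48.641*I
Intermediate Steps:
Z(s) = 31 - 69*s
K = -1/60 (K = 1/(-60) = -1/60 ≈ -0.016667)
sqrt(A(K, -29 - 1*22) + Z(34)) = sqrt(((-29 - 1*22) - 1*(-1/60)) + (31 - 69*34)) = sqrt(((-29 - 22) + 1/60) + (31 - 2346)) = sqrt((-51 + 1/60) - 2315) = sqrt(-3059/60 - 2315) = sqrt(-141959/60) = I*sqrt(2129385)/30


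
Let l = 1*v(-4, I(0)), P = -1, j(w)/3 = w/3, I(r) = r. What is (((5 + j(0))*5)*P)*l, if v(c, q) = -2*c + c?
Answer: -100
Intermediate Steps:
j(w) = w (j(w) = 3*(w/3) = w)
v(c, q) = -c
l = 4 (l = 1*(-1*(-4)) = 1*4 = 4)
(((5 + j(0))*5)*P)*l = (((5 + 0)*5)*(-1))*4 = ((5*5)*(-1))*4 = (25*(-1))*4 = -25*4 = -100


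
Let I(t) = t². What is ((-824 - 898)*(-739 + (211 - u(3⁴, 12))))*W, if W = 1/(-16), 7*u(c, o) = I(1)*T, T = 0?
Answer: -56826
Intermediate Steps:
u(c, o) = 0 (u(c, o) = (1²*0)/7 = (1*0)/7 = (⅐)*0 = 0)
W = -1/16 ≈ -0.062500
((-824 - 898)*(-739 + (211 - u(3⁴, 12))))*W = ((-824 - 898)*(-739 + (211 - 1*0)))*(-1/16) = -1722*(-739 + (211 + 0))*(-1/16) = -1722*(-739 + 211)*(-1/16) = -1722*(-528)*(-1/16) = 909216*(-1/16) = -56826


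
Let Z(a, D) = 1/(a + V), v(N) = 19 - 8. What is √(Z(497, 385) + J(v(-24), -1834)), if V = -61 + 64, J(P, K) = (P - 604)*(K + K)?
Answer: √5437810005/50 ≈ 1474.8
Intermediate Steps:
v(N) = 11
J(P, K) = 2*K*(-604 + P) (J(P, K) = (-604 + P)*(2*K) = 2*K*(-604 + P))
V = 3
Z(a, D) = 1/(3 + a) (Z(a, D) = 1/(a + 3) = 1/(3 + a))
√(Z(497, 385) + J(v(-24), -1834)) = √(1/(3 + 497) + 2*(-1834)*(-604 + 11)) = √(1/500 + 2*(-1834)*(-593)) = √(1/500 + 2175124) = √(1087562001/500) = √5437810005/50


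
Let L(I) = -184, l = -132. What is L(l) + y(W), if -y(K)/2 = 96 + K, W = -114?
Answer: -148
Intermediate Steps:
y(K) = -192 - 2*K (y(K) = -2*(96 + K) = -192 - 2*K)
L(l) + y(W) = -184 + (-192 - 2*(-114)) = -184 + (-192 + 228) = -184 + 36 = -148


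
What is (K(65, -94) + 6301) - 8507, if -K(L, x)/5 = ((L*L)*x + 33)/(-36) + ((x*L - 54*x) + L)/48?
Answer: -8245469/144 ≈ -57260.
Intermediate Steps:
K(L, x) = 55/12 - 5*L/48 + 45*x/8 - 5*L*x/48 + 5*x*L²/36 (K(L, x) = -5*(((L*L)*x + 33)/(-36) + ((x*L - 54*x) + L)/48) = -5*((L²*x + 33)*(-1/36) + ((L*x - 54*x) + L)*(1/48)) = -5*((x*L² + 33)*(-1/36) + ((-54*x + L*x) + L)*(1/48)) = -5*((33 + x*L²)*(-1/36) + (L - 54*x + L*x)*(1/48)) = -5*((-11/12 - x*L²/36) + (-9*x/8 + L/48 + L*x/48)) = -5*(-11/12 - 9*x/8 + L/48 - x*L²/36 + L*x/48) = 55/12 - 5*L/48 + 45*x/8 - 5*L*x/48 + 5*x*L²/36)
(K(65, -94) + 6301) - 8507 = ((55/12 - 5/48*65 + (45/8)*(-94) - 5/48*65*(-94) + (5/36)*(-94)*65²) + 6301) - 8507 = ((55/12 - 325/48 - 2115/4 + 15275/24 + (5/36)*(-94)*4225) + 6301) - 8507 = ((55/12 - 325/48 - 2115/4 + 15275/24 - 992875/18) + 6301) - 8507 = (-7927805/144 + 6301) - 8507 = -7020461/144 - 8507 = -8245469/144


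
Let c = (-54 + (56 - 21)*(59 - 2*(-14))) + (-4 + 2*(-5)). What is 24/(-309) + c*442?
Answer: 135530894/103 ≈ 1.3158e+6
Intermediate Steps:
c = 2977 (c = (-54 + 35*(59 + 28)) + (-4 - 10) = (-54 + 35*87) - 14 = (-54 + 3045) - 14 = 2991 - 14 = 2977)
24/(-309) + c*442 = 24/(-309) + 2977*442 = 24*(-1/309) + 1315834 = -8/103 + 1315834 = 135530894/103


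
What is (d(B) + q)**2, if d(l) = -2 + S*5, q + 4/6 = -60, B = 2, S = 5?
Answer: 12769/9 ≈ 1418.8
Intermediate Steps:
q = -182/3 (q = -2/3 - 60 = -182/3 ≈ -60.667)
d(l) = 23 (d(l) = -2 + 5*5 = -2 + 25 = 23)
(d(B) + q)**2 = (23 - 182/3)**2 = (-113/3)**2 = 12769/9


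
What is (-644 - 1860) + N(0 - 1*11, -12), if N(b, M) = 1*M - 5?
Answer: -2521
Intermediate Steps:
N(b, M) = -5 + M (N(b, M) = M - 5 = -5 + M)
(-644 - 1860) + N(0 - 1*11, -12) = (-644 - 1860) + (-5 - 12) = -2504 - 17 = -2521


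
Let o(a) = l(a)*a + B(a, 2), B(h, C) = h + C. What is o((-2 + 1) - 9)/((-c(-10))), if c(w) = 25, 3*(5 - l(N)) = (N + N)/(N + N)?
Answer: 164/75 ≈ 2.1867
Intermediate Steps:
B(h, C) = C + h
l(N) = 14/3 (l(N) = 5 - (N + N)/(3*(N + N)) = 5 - 2*N/(3*(2*N)) = 5 - 2*N*1/(2*N)/3 = 5 - ⅓*1 = 5 - ⅓ = 14/3)
o(a) = 2 + 17*a/3 (o(a) = 14*a/3 + (2 + a) = 2 + 17*a/3)
o((-2 + 1) - 9)/((-c(-10))) = (2 + 17*((-2 + 1) - 9)/3)/((-1*25)) = (2 + 17*(-1 - 9)/3)/(-25) = (2 + (17/3)*(-10))*(-1/25) = (2 - 170/3)*(-1/25) = -164/3*(-1/25) = 164/75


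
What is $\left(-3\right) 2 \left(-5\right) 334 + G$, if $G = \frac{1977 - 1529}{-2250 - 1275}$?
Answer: $\frac{35320052}{3525} \approx 10020.0$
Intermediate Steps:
$G = - \frac{448}{3525}$ ($G = \frac{448}{-3525} = 448 \left(- \frac{1}{3525}\right) = - \frac{448}{3525} \approx -0.12709$)
$\left(-3\right) 2 \left(-5\right) 334 + G = \left(-3\right) 2 \left(-5\right) 334 - \frac{448}{3525} = \left(-6\right) \left(-5\right) 334 - \frac{448}{3525} = 30 \cdot 334 - \frac{448}{3525} = 10020 - \frac{448}{3525} = \frac{35320052}{3525}$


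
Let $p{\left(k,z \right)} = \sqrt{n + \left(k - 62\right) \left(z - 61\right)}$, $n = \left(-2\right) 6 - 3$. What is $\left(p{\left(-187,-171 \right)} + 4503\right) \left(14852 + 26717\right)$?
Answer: $187185207 + 374121 \sqrt{713} \approx 1.9718 \cdot 10^{8}$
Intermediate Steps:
$n = -15$ ($n = -12 - 3 = -15$)
$p{\left(k,z \right)} = \sqrt{-15 + \left(-62 + k\right) \left(-61 + z\right)}$ ($p{\left(k,z \right)} = \sqrt{-15 + \left(k - 62\right) \left(z - 61\right)} = \sqrt{-15 + \left(-62 + k\right) \left(-61 + z\right)}$)
$\left(p{\left(-187,-171 \right)} + 4503\right) \left(14852 + 26717\right) = \left(\sqrt{3767 - -10602 - -11407 - -31977} + 4503\right) \left(14852 + 26717\right) = \left(\sqrt{3767 + 10602 + 11407 + 31977} + 4503\right) 41569 = \left(\sqrt{57753} + 4503\right) 41569 = \left(9 \sqrt{713} + 4503\right) 41569 = \left(4503 + 9 \sqrt{713}\right) 41569 = 187185207 + 374121 \sqrt{713}$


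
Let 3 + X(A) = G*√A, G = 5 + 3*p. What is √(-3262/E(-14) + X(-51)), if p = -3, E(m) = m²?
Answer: √(-3850 - 784*I*√51)/14 ≈ 2.7409 - 5.2111*I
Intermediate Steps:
G = -4 (G = 5 + 3*(-3) = 5 - 9 = -4)
X(A) = -3 - 4*√A
√(-3262/E(-14) + X(-51)) = √(-3262/((-14)²) + (-3 - 4*I*√51)) = √(-3262/196 + (-3 - 4*I*√51)) = √(-3262*1/196 + (-3 - 4*I*√51)) = √(-233/14 + (-3 - 4*I*√51)) = √(-275/14 - 4*I*√51)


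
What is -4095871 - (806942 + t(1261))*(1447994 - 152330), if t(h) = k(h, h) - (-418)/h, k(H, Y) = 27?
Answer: -1318457727007459/1261 ≈ -1.0456e+12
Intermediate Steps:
t(h) = 27 + 418/h (t(h) = 27 - (-418)/h = 27 + 418/h)
-4095871 - (806942 + t(1261))*(1447994 - 152330) = -4095871 - (806942 + (27 + 418/1261))*(1447994 - 152330) = -4095871 - (806942 + (27 + 418*(1/1261)))*1295664 = -4095871 - (806942 + (27 + 418/1261))*1295664 = -4095871 - (806942 + 34465/1261)*1295664 = -4095871 - 1017588327*1295664/1261 = -4095871 - 1*1318452562114128/1261 = -4095871 - 1318452562114128/1261 = -1318457727007459/1261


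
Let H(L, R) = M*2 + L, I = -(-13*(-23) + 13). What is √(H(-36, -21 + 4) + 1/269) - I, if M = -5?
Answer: 312 + I*√3328337/269 ≈ 312.0 + 6.7821*I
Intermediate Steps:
I = -312 (I = -(299 + 13) = -1*312 = -312)
H(L, R) = -10 + L (H(L, R) = -5*2 + L = -10 + L)
√(H(-36, -21 + 4) + 1/269) - I = √((-10 - 36) + 1/269) - 1*(-312) = √(-46 + 1/269) + 312 = √(-12373/269) + 312 = I*√3328337/269 + 312 = 312 + I*√3328337/269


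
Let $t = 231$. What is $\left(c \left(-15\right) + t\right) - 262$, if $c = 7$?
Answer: $-136$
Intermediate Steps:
$\left(c \left(-15\right) + t\right) - 262 = \left(7 \left(-15\right) + 231\right) - 262 = \left(-105 + 231\right) - 262 = 126 - 262 = -136$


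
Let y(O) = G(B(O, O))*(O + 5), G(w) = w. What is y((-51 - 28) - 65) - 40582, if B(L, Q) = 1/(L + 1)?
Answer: -5803087/143 ≈ -40581.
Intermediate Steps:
B(L, Q) = 1/(1 + L)
y(O) = (5 + O)/(1 + O) (y(O) = (O + 5)/(1 + O) = (5 + O)/(1 + O))
y((-51 - 28) - 65) - 40582 = (5 + ((-51 - 28) - 65))/(1 + ((-51 - 28) - 65)) - 40582 = (5 + (-79 - 65))/(1 + (-79 - 65)) - 40582 = (5 - 144)/(1 - 144) - 40582 = -139/(-143) - 40582 = -1/143*(-139) - 40582 = 139/143 - 40582 = -5803087/143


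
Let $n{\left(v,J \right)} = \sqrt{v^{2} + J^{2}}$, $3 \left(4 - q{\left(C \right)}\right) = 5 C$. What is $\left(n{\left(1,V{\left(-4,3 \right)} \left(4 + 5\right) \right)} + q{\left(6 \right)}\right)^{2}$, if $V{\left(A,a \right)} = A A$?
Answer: $\left(6 - \sqrt{20737}\right)^{2} \approx 19045.0$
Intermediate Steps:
$V{\left(A,a \right)} = A^{2}$
$q{\left(C \right)} = 4 - \frac{5 C}{3}$
$n{\left(v,J \right)} = \sqrt{J^{2} + v^{2}}$
$\left(n{\left(1,V{\left(-4,3 \right)} \left(4 + 5\right) \right)} + q{\left(6 \right)}\right)^{2} = \left(\sqrt{\left(\left(-4\right)^{2} \left(4 + 5\right)\right)^{2} + 1^{2}} + \left(4 - 10\right)\right)^{2} = \left(\sqrt{\left(16 \cdot 9\right)^{2} + 1} + \left(4 - 10\right)\right)^{2} = \left(\sqrt{144^{2} + 1} - 6\right)^{2} = \left(\sqrt{20736 + 1} - 6\right)^{2} = \left(\sqrt{20737} - 6\right)^{2} = \left(-6 + \sqrt{20737}\right)^{2}$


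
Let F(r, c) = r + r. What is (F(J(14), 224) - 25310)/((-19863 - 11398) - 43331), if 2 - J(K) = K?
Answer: 12667/37296 ≈ 0.33963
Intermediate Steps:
J(K) = 2 - K
F(r, c) = 2*r
(F(J(14), 224) - 25310)/((-19863 - 11398) - 43331) = (2*(2 - 1*14) - 25310)/((-19863 - 11398) - 43331) = (2*(2 - 14) - 25310)/(-31261 - 43331) = (2*(-12) - 25310)/(-74592) = (-24 - 25310)*(-1/74592) = -25334*(-1/74592) = 12667/37296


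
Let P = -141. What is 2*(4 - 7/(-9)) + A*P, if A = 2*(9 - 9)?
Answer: 86/9 ≈ 9.5556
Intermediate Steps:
A = 0 (A = 2*0 = 0)
2*(4 - 7/(-9)) + A*P = 2*(4 - 7/(-9)) + 0*(-141) = 2*(4 - 7*(-1/9)) + 0 = 2*(4 + 7/9) + 0 = 2*(43/9) + 0 = 86/9 + 0 = 86/9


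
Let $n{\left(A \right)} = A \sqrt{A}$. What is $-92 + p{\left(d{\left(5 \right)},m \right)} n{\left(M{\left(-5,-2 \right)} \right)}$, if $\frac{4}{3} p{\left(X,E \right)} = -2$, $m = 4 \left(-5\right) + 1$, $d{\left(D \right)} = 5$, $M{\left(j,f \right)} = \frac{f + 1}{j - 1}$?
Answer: $-92 - \frac{\sqrt{6}}{24} \approx -92.102$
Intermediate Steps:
$M{\left(j,f \right)} = \frac{1 + f}{-1 + j}$
$n{\left(A \right)} = A^{\frac{3}{2}}$
$m = -19$ ($m = -20 + 1 = -19$)
$p{\left(X,E \right)} = - \frac{3}{2}$ ($p{\left(X,E \right)} = \frac{3}{4} \left(-2\right) = - \frac{3}{2}$)
$-92 + p{\left(d{\left(5 \right)},m \right)} n{\left(M{\left(-5,-2 \right)} \right)} = -92 - \frac{3 \left(\frac{1 - 2}{-1 - 5}\right)^{\frac{3}{2}}}{2} = -92 - \frac{3 \left(\frac{1}{-6} \left(-1\right)\right)^{\frac{3}{2}}}{2} = -92 - \frac{3 \left(\left(- \frac{1}{6}\right) \left(-1\right)\right)^{\frac{3}{2}}}{2} = -92 - \frac{3}{2 \cdot 6 \sqrt{6}} = -92 - \frac{3 \frac{\sqrt{6}}{36}}{2} = -92 - \frac{\sqrt{6}}{24}$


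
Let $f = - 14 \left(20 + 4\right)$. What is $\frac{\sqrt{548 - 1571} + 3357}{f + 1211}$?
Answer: $\frac{3357}{875} + \frac{i \sqrt{1023}}{875} \approx 3.8366 + 0.036554 i$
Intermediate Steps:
$f = -336$ ($f = \left(-14\right) 24 = -336$)
$\frac{\sqrt{548 - 1571} + 3357}{f + 1211} = \frac{\sqrt{548 - 1571} + 3357}{-336 + 1211} = \frac{\sqrt{-1023} + 3357}{875} = \left(i \sqrt{1023} + 3357\right) \frac{1}{875} = \left(3357 + i \sqrt{1023}\right) \frac{1}{875} = \frac{3357}{875} + \frac{i \sqrt{1023}}{875}$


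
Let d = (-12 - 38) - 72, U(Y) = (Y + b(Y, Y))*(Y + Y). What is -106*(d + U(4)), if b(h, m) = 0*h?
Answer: 9540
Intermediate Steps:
b(h, m) = 0
U(Y) = 2*Y² (U(Y) = (Y + 0)*(Y + Y) = Y*(2*Y) = 2*Y²)
d = -122 (d = -50 - 72 = -122)
-106*(d + U(4)) = -106*(-122 + 2*4²) = -106*(-122 + 2*16) = -106*(-122 + 32) = -106*(-90) = 9540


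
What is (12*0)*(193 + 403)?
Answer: 0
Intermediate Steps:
(12*0)*(193 + 403) = 0*596 = 0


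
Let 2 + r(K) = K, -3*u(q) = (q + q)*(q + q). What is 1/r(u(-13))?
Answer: -3/682 ≈ -0.0043988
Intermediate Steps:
u(q) = -4*q**2/3 (u(q) = -(q + q)*(q + q)/3 = -2*q*2*q/3 = -4*q**2/3)
r(K) = -2 + K
1/r(u(-13)) = 1/(-2 - 4/3*(-13)**2) = 1/(-2 - 4/3*169) = 1/(-2 - 676/3) = 1/(-682/3) = -3/682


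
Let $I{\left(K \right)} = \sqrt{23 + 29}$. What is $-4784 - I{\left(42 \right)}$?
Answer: $-4784 - 2 \sqrt{13} \approx -4791.2$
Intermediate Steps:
$I{\left(K \right)} = 2 \sqrt{13}$ ($I{\left(K \right)} = \sqrt{52} = 2 \sqrt{13}$)
$-4784 - I{\left(42 \right)} = -4784 - 2 \sqrt{13}$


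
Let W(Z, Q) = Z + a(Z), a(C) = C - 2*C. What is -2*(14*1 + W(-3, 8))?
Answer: -28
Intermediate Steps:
a(C) = -C
W(Z, Q) = 0 (W(Z, Q) = Z - Z = 0)
-2*(14*1 + W(-3, 8)) = -2*(14*1 + 0) = -2*(14 + 0) = -2*14 = -28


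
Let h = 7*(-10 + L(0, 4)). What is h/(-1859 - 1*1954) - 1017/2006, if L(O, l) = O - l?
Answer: -3681233/7648878 ≈ -0.48128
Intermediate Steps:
h = -98 (h = 7*(-10 + (0 - 1*4)) = 7*(-10 + (0 - 4)) = 7*(-10 - 4) = 7*(-14) = -98)
h/(-1859 - 1*1954) - 1017/2006 = -98/(-1859 - 1*1954) - 1017/2006 = -98/(-1859 - 1954) - 1017*1/2006 = -98/(-3813) - 1017/2006 = -98*(-1/3813) - 1017/2006 = 98/3813 - 1017/2006 = -3681233/7648878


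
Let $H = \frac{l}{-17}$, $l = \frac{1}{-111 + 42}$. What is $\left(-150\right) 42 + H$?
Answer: $- \frac{7389899}{1173} \approx -6300.0$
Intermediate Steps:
$l = - \frac{1}{69}$ ($l = \frac{1}{-69} = - \frac{1}{69} \approx -0.014493$)
$H = \frac{1}{1173}$ ($H = - \frac{1}{69 \left(-17\right)} = \left(- \frac{1}{69}\right) \left(- \frac{1}{17}\right) = \frac{1}{1173} \approx 0.00085251$)
$\left(-150\right) 42 + H = \left(-150\right) 42 + \frac{1}{1173} = -6300 + \frac{1}{1173} = - \frac{7389899}{1173}$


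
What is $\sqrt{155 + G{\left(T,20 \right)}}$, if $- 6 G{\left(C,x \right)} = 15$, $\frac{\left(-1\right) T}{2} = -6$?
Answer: $\frac{\sqrt{610}}{2} \approx 12.349$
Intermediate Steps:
$T = 12$ ($T = \left(-2\right) \left(-6\right) = 12$)
$G{\left(C,x \right)} = - \frac{5}{2}$ ($G{\left(C,x \right)} = \left(- \frac{1}{6}\right) 15 = - \frac{5}{2}$)
$\sqrt{155 + G{\left(T,20 \right)}} = \sqrt{155 - \frac{5}{2}} = \sqrt{\frac{305}{2}} = \frac{\sqrt{610}}{2}$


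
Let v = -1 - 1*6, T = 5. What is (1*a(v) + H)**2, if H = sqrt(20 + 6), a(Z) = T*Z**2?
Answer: (245 + sqrt(26))**2 ≈ 62550.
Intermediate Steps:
v = -7 (v = -1 - 6 = -7)
a(Z) = 5*Z**2
H = sqrt(26) ≈ 5.0990
(1*a(v) + H)**2 = (1*(5*(-7)**2) + sqrt(26))**2 = (1*(5*49) + sqrt(26))**2 = (1*245 + sqrt(26))**2 = (245 + sqrt(26))**2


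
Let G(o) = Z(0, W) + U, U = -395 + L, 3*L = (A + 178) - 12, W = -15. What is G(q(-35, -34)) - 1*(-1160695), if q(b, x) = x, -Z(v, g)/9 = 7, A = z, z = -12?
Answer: 3480865/3 ≈ 1.1603e+6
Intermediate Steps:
A = -12
Z(v, g) = -63 (Z(v, g) = -9*7 = -63)
L = 154/3 (L = ((-12 + 178) - 12)/3 = (166 - 12)/3 = (⅓)*154 = 154/3 ≈ 51.333)
U = -1031/3 (U = -395 + 154/3 = -1031/3 ≈ -343.67)
G(o) = -1220/3 (G(o) = -63 - 1031/3 = -1220/3)
G(q(-35, -34)) - 1*(-1160695) = -1220/3 - 1*(-1160695) = -1220/3 + 1160695 = 3480865/3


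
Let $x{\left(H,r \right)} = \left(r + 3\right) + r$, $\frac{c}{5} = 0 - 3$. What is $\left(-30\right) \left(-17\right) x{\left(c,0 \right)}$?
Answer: $1530$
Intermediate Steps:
$c = -15$ ($c = 5 \left(0 - 3\right) = 5 \left(-3\right) = -15$)
$x{\left(H,r \right)} = 3 + 2 r$ ($x{\left(H,r \right)} = \left(3 + r\right) + r = 3 + 2 r$)
$\left(-30\right) \left(-17\right) x{\left(c,0 \right)} = \left(-30\right) \left(-17\right) \left(3 + 2 \cdot 0\right) = 510 \left(3 + 0\right) = 510 \cdot 3 = 1530$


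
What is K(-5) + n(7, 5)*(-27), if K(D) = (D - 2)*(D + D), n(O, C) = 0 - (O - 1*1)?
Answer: 232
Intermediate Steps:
n(O, C) = 1 - O (n(O, C) = 0 - (O - 1) = 0 - (-1 + O) = 0 + (1 - O) = 1 - O)
K(D) = 2*D*(-2 + D) (K(D) = (-2 + D)*(2*D) = 2*D*(-2 + D))
K(-5) + n(7, 5)*(-27) = 2*(-5)*(-2 - 5) + (1 - 1*7)*(-27) = 2*(-5)*(-7) + (1 - 7)*(-27) = 70 - 6*(-27) = 70 + 162 = 232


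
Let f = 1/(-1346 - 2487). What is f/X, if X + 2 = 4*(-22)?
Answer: 1/344970 ≈ 2.8988e-6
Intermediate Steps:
X = -90 (X = -2 + 4*(-22) = -2 - 88 = -90)
f = -1/3833 (f = 1/(-3833) = -1/3833 ≈ -0.00026089)
f/X = -1/3833/(-90) = -1/3833*(-1/90) = 1/344970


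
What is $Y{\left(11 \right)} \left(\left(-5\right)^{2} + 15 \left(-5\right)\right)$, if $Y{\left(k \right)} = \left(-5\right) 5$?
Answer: $1250$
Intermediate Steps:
$Y{\left(k \right)} = -25$
$Y{\left(11 \right)} \left(\left(-5\right)^{2} + 15 \left(-5\right)\right) = - 25 \left(\left(-5\right)^{2} + 15 \left(-5\right)\right) = - 25 \left(25 - 75\right) = \left(-25\right) \left(-50\right) = 1250$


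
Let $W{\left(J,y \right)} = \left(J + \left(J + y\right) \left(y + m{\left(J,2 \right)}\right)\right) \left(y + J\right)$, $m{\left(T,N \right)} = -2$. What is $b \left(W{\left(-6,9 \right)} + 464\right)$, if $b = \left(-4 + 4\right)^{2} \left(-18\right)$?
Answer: $0$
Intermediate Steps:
$W{\left(J,y \right)} = \left(J + y\right) \left(J + \left(-2 + y\right) \left(J + y\right)\right)$ ($W{\left(J,y \right)} = \left(J + \left(J + y\right) \left(y - 2\right)\right) \left(y + J\right) = \left(J + \left(J + y\right) \left(-2 + y\right)\right) \left(J + y\right) = \left(J + \left(-2 + y\right) \left(J + y\right)\right) \left(J + y\right) = \left(J + y\right) \left(J + \left(-2 + y\right) \left(J + y\right)\right)$)
$b = 0$ ($b = 0^{2} \left(-18\right) = 0 \left(-18\right) = 0$)
$b \left(W{\left(-6,9 \right)} + 464\right) = 0 \left(\left(9^{3} - \left(-6\right)^{2} - 2 \cdot 9^{2} + 9 \left(-6\right)^{2} - \left(-18\right) 9 + 2 \left(-6\right) 9^{2}\right) + 464\right) = 0 \left(\left(729 - 36 - 162 + 9 \cdot 36 + 162 + 2 \left(-6\right) 81\right) + 464\right) = 0 \left(\left(729 - 36 - 162 + 324 + 162 - 972\right) + 464\right) = 0 \left(45 + 464\right) = 0 \cdot 509 = 0$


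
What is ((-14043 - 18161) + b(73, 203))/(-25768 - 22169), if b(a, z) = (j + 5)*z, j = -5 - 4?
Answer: 33016/47937 ≈ 0.68874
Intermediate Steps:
j = -9
b(a, z) = -4*z (b(a, z) = (-9 + 5)*z = -4*z)
((-14043 - 18161) + b(73, 203))/(-25768 - 22169) = ((-14043 - 18161) - 4*203)/(-25768 - 22169) = (-32204 - 812)/(-47937) = -33016*(-1/47937) = 33016/47937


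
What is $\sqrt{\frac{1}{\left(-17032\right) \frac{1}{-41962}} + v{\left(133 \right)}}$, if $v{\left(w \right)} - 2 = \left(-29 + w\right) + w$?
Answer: $\frac{\sqrt{4377873345}}{4258} \approx 15.539$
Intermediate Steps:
$v{\left(w \right)} = -27 + 2 w$ ($v{\left(w \right)} = 2 + \left(\left(-29 + w\right) + w\right) = 2 + \left(-29 + 2 w\right) = -27 + 2 w$)
$\sqrt{\frac{1}{\left(-17032\right) \frac{1}{-41962}} + v{\left(133 \right)}} = \sqrt{\frac{1}{\left(-17032\right) \frac{1}{-41962}} + \left(-27 + 2 \cdot 133\right)} = \sqrt{\frac{1}{\left(-17032\right) \left(- \frac{1}{41962}\right)} + \left(-27 + 266\right)} = \sqrt{\frac{1}{\frac{8516}{20981}} + 239} = \sqrt{\frac{20981}{8516} + 239} = \sqrt{\frac{2056305}{8516}} = \frac{\sqrt{4377873345}}{4258}$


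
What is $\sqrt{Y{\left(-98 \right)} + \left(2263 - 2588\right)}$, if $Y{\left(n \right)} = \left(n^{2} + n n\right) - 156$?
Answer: $\sqrt{18727} \approx 136.85$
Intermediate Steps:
$Y{\left(n \right)} = -156 + 2 n^{2}$ ($Y{\left(n \right)} = \left(n^{2} + n^{2}\right) - 156 = 2 n^{2} - 156 = -156 + 2 n^{2}$)
$\sqrt{Y{\left(-98 \right)} + \left(2263 - 2588\right)} = \sqrt{\left(-156 + 2 \left(-98\right)^{2}\right) + \left(2263 - 2588\right)} = \sqrt{\left(-156 + 2 \cdot 9604\right) + \left(2263 - 2588\right)} = \sqrt{\left(-156 + 19208\right) - 325} = \sqrt{19052 - 325} = \sqrt{18727}$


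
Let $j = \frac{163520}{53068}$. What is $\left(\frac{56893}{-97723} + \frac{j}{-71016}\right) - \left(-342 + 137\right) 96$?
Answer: $\frac{226489454254520243}{11508950970957} \approx 19679.0$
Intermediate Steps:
$j = \frac{40880}{13267}$ ($j = 163520 \cdot \frac{1}{53068} = \frac{40880}{13267} \approx 3.0813$)
$\left(\frac{56893}{-97723} + \frac{j}{-71016}\right) - \left(-342 + 137\right) 96 = \left(\frac{56893}{-97723} + \frac{40880}{13267 \left(-71016\right)}\right) - \left(-342 + 137\right) 96 = \left(56893 \left(- \frac{1}{97723}\right) + \frac{40880}{13267} \left(- \frac{1}{71016}\right)\right) - \left(-205\right) 96 = \left(- \frac{56893}{97723} - \frac{5110}{117771159}\right) - -19680 = - \frac{6700853913517}{11508950970957} + 19680 = \frac{226489454254520243}{11508950970957}$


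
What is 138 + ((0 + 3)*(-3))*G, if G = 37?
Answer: -195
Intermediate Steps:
138 + ((0 + 3)*(-3))*G = 138 + ((0 + 3)*(-3))*37 = 138 + (3*(-3))*37 = 138 - 9*37 = 138 - 333 = -195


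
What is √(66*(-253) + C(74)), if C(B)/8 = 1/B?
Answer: I*√22859414/37 ≈ 129.22*I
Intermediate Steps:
C(B) = 8/B
√(66*(-253) + C(74)) = √(66*(-253) + 8/74) = √(-16698 + 8*(1/74)) = √(-16698 + 4/37) = √(-617822/37) = I*√22859414/37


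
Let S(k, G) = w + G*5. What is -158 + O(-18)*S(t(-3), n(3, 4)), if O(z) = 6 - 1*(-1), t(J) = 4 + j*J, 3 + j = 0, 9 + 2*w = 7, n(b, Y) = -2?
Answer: -235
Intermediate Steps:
w = -1 (w = -9/2 + (½)*7 = -9/2 + 7/2 = -1)
j = -3 (j = -3 + 0 = -3)
t(J) = 4 - 3*J
S(k, G) = -1 + 5*G (S(k, G) = -1 + G*5 = -1 + 5*G)
O(z) = 7 (O(z) = 6 + 1 = 7)
-158 + O(-18)*S(t(-3), n(3, 4)) = -158 + 7*(-1 + 5*(-2)) = -158 + 7*(-1 - 10) = -158 + 7*(-11) = -158 - 77 = -235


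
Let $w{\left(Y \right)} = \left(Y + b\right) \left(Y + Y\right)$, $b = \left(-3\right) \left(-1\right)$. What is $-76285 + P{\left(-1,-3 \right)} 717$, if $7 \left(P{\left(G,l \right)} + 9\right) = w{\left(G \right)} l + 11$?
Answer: $- \frac{562675}{7} \approx -80382.0$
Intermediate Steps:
$b = 3$
$w{\left(Y \right)} = 2 Y \left(3 + Y\right)$ ($w{\left(Y \right)} = \left(Y + 3\right) \left(Y + Y\right) = \left(3 + Y\right) 2 Y = 2 Y \left(3 + Y\right)$)
$P{\left(G,l \right)} = - \frac{52}{7} + \frac{2 G l \left(3 + G\right)}{7}$ ($P{\left(G,l \right)} = -9 + \frac{2 G \left(3 + G\right) l + 11}{7} = -9 + \frac{2 G l \left(3 + G\right) + 11}{7} = -9 + \frac{11 + 2 G l \left(3 + G\right)}{7} = -9 + \left(\frac{11}{7} + \frac{2 G l \left(3 + G\right)}{7}\right) = - \frac{52}{7} + \frac{2 G l \left(3 + G\right)}{7}$)
$-76285 + P{\left(-1,-3 \right)} 717 = -76285 + \left(- \frac{52}{7} + \frac{2}{7} \left(-1\right) \left(-3\right) \left(3 - 1\right)\right) 717 = -76285 + \left(- \frac{52}{7} + \frac{2}{7} \left(-1\right) \left(-3\right) 2\right) 717 = -76285 + \left(- \frac{52}{7} + \frac{12}{7}\right) 717 = -76285 - \frac{28680}{7} = - \frac{562675}{7}$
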